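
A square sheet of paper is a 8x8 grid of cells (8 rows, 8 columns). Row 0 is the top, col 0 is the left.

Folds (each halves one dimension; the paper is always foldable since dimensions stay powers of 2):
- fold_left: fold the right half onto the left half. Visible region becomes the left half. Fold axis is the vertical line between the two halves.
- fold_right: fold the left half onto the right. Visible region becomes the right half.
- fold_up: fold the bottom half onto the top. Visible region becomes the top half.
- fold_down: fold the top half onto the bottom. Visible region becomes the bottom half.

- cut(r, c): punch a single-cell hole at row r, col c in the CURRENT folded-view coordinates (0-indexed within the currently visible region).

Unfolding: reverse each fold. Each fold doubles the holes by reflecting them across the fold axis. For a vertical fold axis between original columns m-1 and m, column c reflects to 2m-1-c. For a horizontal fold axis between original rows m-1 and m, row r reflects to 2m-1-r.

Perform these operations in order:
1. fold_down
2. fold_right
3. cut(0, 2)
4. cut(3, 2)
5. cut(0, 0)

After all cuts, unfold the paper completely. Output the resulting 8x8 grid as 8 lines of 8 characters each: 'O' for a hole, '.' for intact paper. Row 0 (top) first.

Answer: .O....O.
........
........
.O.OO.O.
.O.OO.O.
........
........
.O....O.

Derivation:
Op 1 fold_down: fold axis h@4; visible region now rows[4,8) x cols[0,8) = 4x8
Op 2 fold_right: fold axis v@4; visible region now rows[4,8) x cols[4,8) = 4x4
Op 3 cut(0, 2): punch at orig (4,6); cuts so far [(4, 6)]; region rows[4,8) x cols[4,8) = 4x4
Op 4 cut(3, 2): punch at orig (7,6); cuts so far [(4, 6), (7, 6)]; region rows[4,8) x cols[4,8) = 4x4
Op 5 cut(0, 0): punch at orig (4,4); cuts so far [(4, 4), (4, 6), (7, 6)]; region rows[4,8) x cols[4,8) = 4x4
Unfold 1 (reflect across v@4): 6 holes -> [(4, 1), (4, 3), (4, 4), (4, 6), (7, 1), (7, 6)]
Unfold 2 (reflect across h@4): 12 holes -> [(0, 1), (0, 6), (3, 1), (3, 3), (3, 4), (3, 6), (4, 1), (4, 3), (4, 4), (4, 6), (7, 1), (7, 6)]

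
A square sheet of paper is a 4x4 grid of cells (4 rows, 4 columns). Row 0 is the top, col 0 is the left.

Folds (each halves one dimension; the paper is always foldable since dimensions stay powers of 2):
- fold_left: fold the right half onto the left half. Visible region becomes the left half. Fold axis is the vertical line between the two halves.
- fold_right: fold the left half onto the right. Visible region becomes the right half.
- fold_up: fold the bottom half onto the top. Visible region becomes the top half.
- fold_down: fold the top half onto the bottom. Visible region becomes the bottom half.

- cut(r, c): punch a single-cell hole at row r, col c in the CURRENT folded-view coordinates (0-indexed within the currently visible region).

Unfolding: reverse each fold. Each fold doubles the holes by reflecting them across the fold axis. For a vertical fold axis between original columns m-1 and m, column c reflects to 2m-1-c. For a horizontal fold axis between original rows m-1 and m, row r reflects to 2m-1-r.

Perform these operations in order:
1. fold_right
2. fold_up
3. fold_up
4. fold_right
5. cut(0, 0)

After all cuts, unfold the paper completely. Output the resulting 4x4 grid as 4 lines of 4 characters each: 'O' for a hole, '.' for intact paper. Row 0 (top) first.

Op 1 fold_right: fold axis v@2; visible region now rows[0,4) x cols[2,4) = 4x2
Op 2 fold_up: fold axis h@2; visible region now rows[0,2) x cols[2,4) = 2x2
Op 3 fold_up: fold axis h@1; visible region now rows[0,1) x cols[2,4) = 1x2
Op 4 fold_right: fold axis v@3; visible region now rows[0,1) x cols[3,4) = 1x1
Op 5 cut(0, 0): punch at orig (0,3); cuts so far [(0, 3)]; region rows[0,1) x cols[3,4) = 1x1
Unfold 1 (reflect across v@3): 2 holes -> [(0, 2), (0, 3)]
Unfold 2 (reflect across h@1): 4 holes -> [(0, 2), (0, 3), (1, 2), (1, 3)]
Unfold 3 (reflect across h@2): 8 holes -> [(0, 2), (0, 3), (1, 2), (1, 3), (2, 2), (2, 3), (3, 2), (3, 3)]
Unfold 4 (reflect across v@2): 16 holes -> [(0, 0), (0, 1), (0, 2), (0, 3), (1, 0), (1, 1), (1, 2), (1, 3), (2, 0), (2, 1), (2, 2), (2, 3), (3, 0), (3, 1), (3, 2), (3, 3)]

Answer: OOOO
OOOO
OOOO
OOOO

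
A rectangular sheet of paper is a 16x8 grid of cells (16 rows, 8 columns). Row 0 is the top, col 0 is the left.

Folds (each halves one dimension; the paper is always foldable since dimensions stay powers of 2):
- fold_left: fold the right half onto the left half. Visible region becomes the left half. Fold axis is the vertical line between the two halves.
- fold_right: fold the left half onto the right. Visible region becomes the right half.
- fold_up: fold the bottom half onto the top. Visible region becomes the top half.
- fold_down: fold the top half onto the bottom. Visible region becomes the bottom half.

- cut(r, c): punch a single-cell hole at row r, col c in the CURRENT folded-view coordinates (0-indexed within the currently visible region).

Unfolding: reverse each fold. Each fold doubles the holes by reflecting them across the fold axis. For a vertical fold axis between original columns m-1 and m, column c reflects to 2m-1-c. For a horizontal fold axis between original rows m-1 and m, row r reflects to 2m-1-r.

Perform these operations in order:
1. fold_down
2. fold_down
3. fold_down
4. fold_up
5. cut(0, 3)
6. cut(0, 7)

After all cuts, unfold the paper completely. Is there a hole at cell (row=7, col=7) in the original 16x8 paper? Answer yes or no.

Op 1 fold_down: fold axis h@8; visible region now rows[8,16) x cols[0,8) = 8x8
Op 2 fold_down: fold axis h@12; visible region now rows[12,16) x cols[0,8) = 4x8
Op 3 fold_down: fold axis h@14; visible region now rows[14,16) x cols[0,8) = 2x8
Op 4 fold_up: fold axis h@15; visible region now rows[14,15) x cols[0,8) = 1x8
Op 5 cut(0, 3): punch at orig (14,3); cuts so far [(14, 3)]; region rows[14,15) x cols[0,8) = 1x8
Op 6 cut(0, 7): punch at orig (14,7); cuts so far [(14, 3), (14, 7)]; region rows[14,15) x cols[0,8) = 1x8
Unfold 1 (reflect across h@15): 4 holes -> [(14, 3), (14, 7), (15, 3), (15, 7)]
Unfold 2 (reflect across h@14): 8 holes -> [(12, 3), (12, 7), (13, 3), (13, 7), (14, 3), (14, 7), (15, 3), (15, 7)]
Unfold 3 (reflect across h@12): 16 holes -> [(8, 3), (8, 7), (9, 3), (9, 7), (10, 3), (10, 7), (11, 3), (11, 7), (12, 3), (12, 7), (13, 3), (13, 7), (14, 3), (14, 7), (15, 3), (15, 7)]
Unfold 4 (reflect across h@8): 32 holes -> [(0, 3), (0, 7), (1, 3), (1, 7), (2, 3), (2, 7), (3, 3), (3, 7), (4, 3), (4, 7), (5, 3), (5, 7), (6, 3), (6, 7), (7, 3), (7, 7), (8, 3), (8, 7), (9, 3), (9, 7), (10, 3), (10, 7), (11, 3), (11, 7), (12, 3), (12, 7), (13, 3), (13, 7), (14, 3), (14, 7), (15, 3), (15, 7)]
Holes: [(0, 3), (0, 7), (1, 3), (1, 7), (2, 3), (2, 7), (3, 3), (3, 7), (4, 3), (4, 7), (5, 3), (5, 7), (6, 3), (6, 7), (7, 3), (7, 7), (8, 3), (8, 7), (9, 3), (9, 7), (10, 3), (10, 7), (11, 3), (11, 7), (12, 3), (12, 7), (13, 3), (13, 7), (14, 3), (14, 7), (15, 3), (15, 7)]

Answer: yes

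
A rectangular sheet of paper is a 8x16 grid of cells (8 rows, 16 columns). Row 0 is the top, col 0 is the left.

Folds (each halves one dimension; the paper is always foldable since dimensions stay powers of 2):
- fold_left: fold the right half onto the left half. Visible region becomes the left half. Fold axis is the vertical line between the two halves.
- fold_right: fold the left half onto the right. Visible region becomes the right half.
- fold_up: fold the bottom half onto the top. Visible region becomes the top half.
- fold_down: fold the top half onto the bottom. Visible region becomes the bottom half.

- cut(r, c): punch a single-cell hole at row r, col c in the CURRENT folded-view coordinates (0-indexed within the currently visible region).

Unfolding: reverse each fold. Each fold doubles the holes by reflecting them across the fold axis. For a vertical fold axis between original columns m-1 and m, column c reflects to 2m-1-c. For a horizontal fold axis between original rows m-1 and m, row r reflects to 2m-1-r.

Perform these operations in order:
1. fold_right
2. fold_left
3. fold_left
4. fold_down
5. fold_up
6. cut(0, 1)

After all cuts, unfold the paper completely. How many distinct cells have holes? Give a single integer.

Op 1 fold_right: fold axis v@8; visible region now rows[0,8) x cols[8,16) = 8x8
Op 2 fold_left: fold axis v@12; visible region now rows[0,8) x cols[8,12) = 8x4
Op 3 fold_left: fold axis v@10; visible region now rows[0,8) x cols[8,10) = 8x2
Op 4 fold_down: fold axis h@4; visible region now rows[4,8) x cols[8,10) = 4x2
Op 5 fold_up: fold axis h@6; visible region now rows[4,6) x cols[8,10) = 2x2
Op 6 cut(0, 1): punch at orig (4,9); cuts so far [(4, 9)]; region rows[4,6) x cols[8,10) = 2x2
Unfold 1 (reflect across h@6): 2 holes -> [(4, 9), (7, 9)]
Unfold 2 (reflect across h@4): 4 holes -> [(0, 9), (3, 9), (4, 9), (7, 9)]
Unfold 3 (reflect across v@10): 8 holes -> [(0, 9), (0, 10), (3, 9), (3, 10), (4, 9), (4, 10), (7, 9), (7, 10)]
Unfold 4 (reflect across v@12): 16 holes -> [(0, 9), (0, 10), (0, 13), (0, 14), (3, 9), (3, 10), (3, 13), (3, 14), (4, 9), (4, 10), (4, 13), (4, 14), (7, 9), (7, 10), (7, 13), (7, 14)]
Unfold 5 (reflect across v@8): 32 holes -> [(0, 1), (0, 2), (0, 5), (0, 6), (0, 9), (0, 10), (0, 13), (0, 14), (3, 1), (3, 2), (3, 5), (3, 6), (3, 9), (3, 10), (3, 13), (3, 14), (4, 1), (4, 2), (4, 5), (4, 6), (4, 9), (4, 10), (4, 13), (4, 14), (7, 1), (7, 2), (7, 5), (7, 6), (7, 9), (7, 10), (7, 13), (7, 14)]

Answer: 32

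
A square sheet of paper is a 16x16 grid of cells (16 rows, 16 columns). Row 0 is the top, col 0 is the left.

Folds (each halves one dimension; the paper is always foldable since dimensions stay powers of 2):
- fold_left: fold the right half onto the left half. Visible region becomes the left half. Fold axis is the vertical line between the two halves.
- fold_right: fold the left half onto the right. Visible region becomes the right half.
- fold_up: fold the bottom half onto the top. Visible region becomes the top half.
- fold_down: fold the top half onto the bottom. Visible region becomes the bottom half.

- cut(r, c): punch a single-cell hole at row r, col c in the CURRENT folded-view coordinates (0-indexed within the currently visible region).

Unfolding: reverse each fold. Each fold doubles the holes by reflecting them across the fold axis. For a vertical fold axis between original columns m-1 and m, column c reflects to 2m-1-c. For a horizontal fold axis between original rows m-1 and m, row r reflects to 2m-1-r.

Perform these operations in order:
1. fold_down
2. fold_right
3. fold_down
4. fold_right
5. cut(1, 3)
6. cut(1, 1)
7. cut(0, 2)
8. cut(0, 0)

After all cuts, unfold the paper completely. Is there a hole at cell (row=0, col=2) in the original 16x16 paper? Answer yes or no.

Answer: no

Derivation:
Op 1 fold_down: fold axis h@8; visible region now rows[8,16) x cols[0,16) = 8x16
Op 2 fold_right: fold axis v@8; visible region now rows[8,16) x cols[8,16) = 8x8
Op 3 fold_down: fold axis h@12; visible region now rows[12,16) x cols[8,16) = 4x8
Op 4 fold_right: fold axis v@12; visible region now rows[12,16) x cols[12,16) = 4x4
Op 5 cut(1, 3): punch at orig (13,15); cuts so far [(13, 15)]; region rows[12,16) x cols[12,16) = 4x4
Op 6 cut(1, 1): punch at orig (13,13); cuts so far [(13, 13), (13, 15)]; region rows[12,16) x cols[12,16) = 4x4
Op 7 cut(0, 2): punch at orig (12,14); cuts so far [(12, 14), (13, 13), (13, 15)]; region rows[12,16) x cols[12,16) = 4x4
Op 8 cut(0, 0): punch at orig (12,12); cuts so far [(12, 12), (12, 14), (13, 13), (13, 15)]; region rows[12,16) x cols[12,16) = 4x4
Unfold 1 (reflect across v@12): 8 holes -> [(12, 9), (12, 11), (12, 12), (12, 14), (13, 8), (13, 10), (13, 13), (13, 15)]
Unfold 2 (reflect across h@12): 16 holes -> [(10, 8), (10, 10), (10, 13), (10, 15), (11, 9), (11, 11), (11, 12), (11, 14), (12, 9), (12, 11), (12, 12), (12, 14), (13, 8), (13, 10), (13, 13), (13, 15)]
Unfold 3 (reflect across v@8): 32 holes -> [(10, 0), (10, 2), (10, 5), (10, 7), (10, 8), (10, 10), (10, 13), (10, 15), (11, 1), (11, 3), (11, 4), (11, 6), (11, 9), (11, 11), (11, 12), (11, 14), (12, 1), (12, 3), (12, 4), (12, 6), (12, 9), (12, 11), (12, 12), (12, 14), (13, 0), (13, 2), (13, 5), (13, 7), (13, 8), (13, 10), (13, 13), (13, 15)]
Unfold 4 (reflect across h@8): 64 holes -> [(2, 0), (2, 2), (2, 5), (2, 7), (2, 8), (2, 10), (2, 13), (2, 15), (3, 1), (3, 3), (3, 4), (3, 6), (3, 9), (3, 11), (3, 12), (3, 14), (4, 1), (4, 3), (4, 4), (4, 6), (4, 9), (4, 11), (4, 12), (4, 14), (5, 0), (5, 2), (5, 5), (5, 7), (5, 8), (5, 10), (5, 13), (5, 15), (10, 0), (10, 2), (10, 5), (10, 7), (10, 8), (10, 10), (10, 13), (10, 15), (11, 1), (11, 3), (11, 4), (11, 6), (11, 9), (11, 11), (11, 12), (11, 14), (12, 1), (12, 3), (12, 4), (12, 6), (12, 9), (12, 11), (12, 12), (12, 14), (13, 0), (13, 2), (13, 5), (13, 7), (13, 8), (13, 10), (13, 13), (13, 15)]
Holes: [(2, 0), (2, 2), (2, 5), (2, 7), (2, 8), (2, 10), (2, 13), (2, 15), (3, 1), (3, 3), (3, 4), (3, 6), (3, 9), (3, 11), (3, 12), (3, 14), (4, 1), (4, 3), (4, 4), (4, 6), (4, 9), (4, 11), (4, 12), (4, 14), (5, 0), (5, 2), (5, 5), (5, 7), (5, 8), (5, 10), (5, 13), (5, 15), (10, 0), (10, 2), (10, 5), (10, 7), (10, 8), (10, 10), (10, 13), (10, 15), (11, 1), (11, 3), (11, 4), (11, 6), (11, 9), (11, 11), (11, 12), (11, 14), (12, 1), (12, 3), (12, 4), (12, 6), (12, 9), (12, 11), (12, 12), (12, 14), (13, 0), (13, 2), (13, 5), (13, 7), (13, 8), (13, 10), (13, 13), (13, 15)]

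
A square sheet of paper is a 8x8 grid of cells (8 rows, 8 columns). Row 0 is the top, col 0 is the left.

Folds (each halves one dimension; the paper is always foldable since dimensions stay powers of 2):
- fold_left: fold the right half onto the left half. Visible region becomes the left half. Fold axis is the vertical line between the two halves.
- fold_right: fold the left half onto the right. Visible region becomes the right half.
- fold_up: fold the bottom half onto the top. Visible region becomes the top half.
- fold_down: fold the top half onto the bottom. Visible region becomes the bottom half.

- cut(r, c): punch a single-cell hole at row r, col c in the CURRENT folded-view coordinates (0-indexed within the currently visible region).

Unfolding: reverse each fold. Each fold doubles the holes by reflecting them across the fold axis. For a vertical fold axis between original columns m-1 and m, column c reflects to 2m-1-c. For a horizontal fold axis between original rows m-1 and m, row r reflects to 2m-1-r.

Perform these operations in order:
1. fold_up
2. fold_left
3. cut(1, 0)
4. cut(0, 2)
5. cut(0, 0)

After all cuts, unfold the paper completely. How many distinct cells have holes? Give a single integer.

Op 1 fold_up: fold axis h@4; visible region now rows[0,4) x cols[0,8) = 4x8
Op 2 fold_left: fold axis v@4; visible region now rows[0,4) x cols[0,4) = 4x4
Op 3 cut(1, 0): punch at orig (1,0); cuts so far [(1, 0)]; region rows[0,4) x cols[0,4) = 4x4
Op 4 cut(0, 2): punch at orig (0,2); cuts so far [(0, 2), (1, 0)]; region rows[0,4) x cols[0,4) = 4x4
Op 5 cut(0, 0): punch at orig (0,0); cuts so far [(0, 0), (0, 2), (1, 0)]; region rows[0,4) x cols[0,4) = 4x4
Unfold 1 (reflect across v@4): 6 holes -> [(0, 0), (0, 2), (0, 5), (0, 7), (1, 0), (1, 7)]
Unfold 2 (reflect across h@4): 12 holes -> [(0, 0), (0, 2), (0, 5), (0, 7), (1, 0), (1, 7), (6, 0), (6, 7), (7, 0), (7, 2), (7, 5), (7, 7)]

Answer: 12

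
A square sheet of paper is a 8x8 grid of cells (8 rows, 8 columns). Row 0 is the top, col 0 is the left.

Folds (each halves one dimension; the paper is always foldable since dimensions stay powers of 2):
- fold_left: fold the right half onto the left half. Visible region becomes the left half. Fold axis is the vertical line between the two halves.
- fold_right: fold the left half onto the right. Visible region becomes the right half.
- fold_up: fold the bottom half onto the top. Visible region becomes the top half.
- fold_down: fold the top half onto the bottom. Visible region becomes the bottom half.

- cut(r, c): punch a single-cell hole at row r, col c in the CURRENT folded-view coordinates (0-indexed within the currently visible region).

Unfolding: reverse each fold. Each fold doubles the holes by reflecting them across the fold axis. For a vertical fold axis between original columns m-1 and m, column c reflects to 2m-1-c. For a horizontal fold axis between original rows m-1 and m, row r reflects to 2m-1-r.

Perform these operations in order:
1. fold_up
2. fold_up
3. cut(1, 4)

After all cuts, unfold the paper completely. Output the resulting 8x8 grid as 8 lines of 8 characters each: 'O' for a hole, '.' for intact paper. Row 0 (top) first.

Answer: ........
....O...
....O...
........
........
....O...
....O...
........

Derivation:
Op 1 fold_up: fold axis h@4; visible region now rows[0,4) x cols[0,8) = 4x8
Op 2 fold_up: fold axis h@2; visible region now rows[0,2) x cols[0,8) = 2x8
Op 3 cut(1, 4): punch at orig (1,4); cuts so far [(1, 4)]; region rows[0,2) x cols[0,8) = 2x8
Unfold 1 (reflect across h@2): 2 holes -> [(1, 4), (2, 4)]
Unfold 2 (reflect across h@4): 4 holes -> [(1, 4), (2, 4), (5, 4), (6, 4)]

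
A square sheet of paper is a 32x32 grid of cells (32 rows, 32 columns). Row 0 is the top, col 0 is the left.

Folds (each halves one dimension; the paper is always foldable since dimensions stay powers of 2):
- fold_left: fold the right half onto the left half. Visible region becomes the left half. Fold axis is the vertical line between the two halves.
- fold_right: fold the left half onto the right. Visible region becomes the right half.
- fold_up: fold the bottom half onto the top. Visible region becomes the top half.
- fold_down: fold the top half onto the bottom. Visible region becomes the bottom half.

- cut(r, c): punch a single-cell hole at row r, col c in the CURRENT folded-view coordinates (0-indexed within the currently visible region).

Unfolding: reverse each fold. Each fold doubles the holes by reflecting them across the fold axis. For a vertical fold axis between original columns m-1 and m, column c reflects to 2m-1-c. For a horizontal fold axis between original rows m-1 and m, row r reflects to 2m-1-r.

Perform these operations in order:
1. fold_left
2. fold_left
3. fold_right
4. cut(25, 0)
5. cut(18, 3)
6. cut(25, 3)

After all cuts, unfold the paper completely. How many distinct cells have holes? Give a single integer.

Op 1 fold_left: fold axis v@16; visible region now rows[0,32) x cols[0,16) = 32x16
Op 2 fold_left: fold axis v@8; visible region now rows[0,32) x cols[0,8) = 32x8
Op 3 fold_right: fold axis v@4; visible region now rows[0,32) x cols[4,8) = 32x4
Op 4 cut(25, 0): punch at orig (25,4); cuts so far [(25, 4)]; region rows[0,32) x cols[4,8) = 32x4
Op 5 cut(18, 3): punch at orig (18,7); cuts so far [(18, 7), (25, 4)]; region rows[0,32) x cols[4,8) = 32x4
Op 6 cut(25, 3): punch at orig (25,7); cuts so far [(18, 7), (25, 4), (25, 7)]; region rows[0,32) x cols[4,8) = 32x4
Unfold 1 (reflect across v@4): 6 holes -> [(18, 0), (18, 7), (25, 0), (25, 3), (25, 4), (25, 7)]
Unfold 2 (reflect across v@8): 12 holes -> [(18, 0), (18, 7), (18, 8), (18, 15), (25, 0), (25, 3), (25, 4), (25, 7), (25, 8), (25, 11), (25, 12), (25, 15)]
Unfold 3 (reflect across v@16): 24 holes -> [(18, 0), (18, 7), (18, 8), (18, 15), (18, 16), (18, 23), (18, 24), (18, 31), (25, 0), (25, 3), (25, 4), (25, 7), (25, 8), (25, 11), (25, 12), (25, 15), (25, 16), (25, 19), (25, 20), (25, 23), (25, 24), (25, 27), (25, 28), (25, 31)]

Answer: 24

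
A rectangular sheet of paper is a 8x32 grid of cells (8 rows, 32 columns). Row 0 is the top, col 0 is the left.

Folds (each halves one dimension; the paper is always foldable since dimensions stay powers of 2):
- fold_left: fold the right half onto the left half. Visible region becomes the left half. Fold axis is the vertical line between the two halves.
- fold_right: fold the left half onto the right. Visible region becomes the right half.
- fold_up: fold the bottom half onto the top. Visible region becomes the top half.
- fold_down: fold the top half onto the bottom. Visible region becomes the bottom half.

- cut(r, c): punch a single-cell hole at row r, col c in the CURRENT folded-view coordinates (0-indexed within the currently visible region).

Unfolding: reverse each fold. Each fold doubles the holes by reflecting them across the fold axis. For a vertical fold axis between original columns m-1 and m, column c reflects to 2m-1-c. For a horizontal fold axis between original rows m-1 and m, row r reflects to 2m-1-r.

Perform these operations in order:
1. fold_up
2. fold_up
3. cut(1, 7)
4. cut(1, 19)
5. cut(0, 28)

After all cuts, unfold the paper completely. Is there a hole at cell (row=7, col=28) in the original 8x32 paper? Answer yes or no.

Answer: yes

Derivation:
Op 1 fold_up: fold axis h@4; visible region now rows[0,4) x cols[0,32) = 4x32
Op 2 fold_up: fold axis h@2; visible region now rows[0,2) x cols[0,32) = 2x32
Op 3 cut(1, 7): punch at orig (1,7); cuts so far [(1, 7)]; region rows[0,2) x cols[0,32) = 2x32
Op 4 cut(1, 19): punch at orig (1,19); cuts so far [(1, 7), (1, 19)]; region rows[0,2) x cols[0,32) = 2x32
Op 5 cut(0, 28): punch at orig (0,28); cuts so far [(0, 28), (1, 7), (1, 19)]; region rows[0,2) x cols[0,32) = 2x32
Unfold 1 (reflect across h@2): 6 holes -> [(0, 28), (1, 7), (1, 19), (2, 7), (2, 19), (3, 28)]
Unfold 2 (reflect across h@4): 12 holes -> [(0, 28), (1, 7), (1, 19), (2, 7), (2, 19), (3, 28), (4, 28), (5, 7), (5, 19), (6, 7), (6, 19), (7, 28)]
Holes: [(0, 28), (1, 7), (1, 19), (2, 7), (2, 19), (3, 28), (4, 28), (5, 7), (5, 19), (6, 7), (6, 19), (7, 28)]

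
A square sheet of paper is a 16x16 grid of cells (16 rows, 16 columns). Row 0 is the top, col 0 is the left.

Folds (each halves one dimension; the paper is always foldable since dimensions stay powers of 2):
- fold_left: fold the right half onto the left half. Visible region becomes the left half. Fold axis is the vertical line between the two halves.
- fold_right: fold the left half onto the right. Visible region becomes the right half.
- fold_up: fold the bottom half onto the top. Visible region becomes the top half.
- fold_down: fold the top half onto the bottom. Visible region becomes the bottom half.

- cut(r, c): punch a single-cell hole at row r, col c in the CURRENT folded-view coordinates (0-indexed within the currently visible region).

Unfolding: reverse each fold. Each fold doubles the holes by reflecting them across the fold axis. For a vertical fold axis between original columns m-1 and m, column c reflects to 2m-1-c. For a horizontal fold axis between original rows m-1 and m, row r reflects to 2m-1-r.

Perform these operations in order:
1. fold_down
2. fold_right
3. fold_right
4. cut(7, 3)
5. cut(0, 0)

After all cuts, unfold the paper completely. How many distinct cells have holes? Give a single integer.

Answer: 16

Derivation:
Op 1 fold_down: fold axis h@8; visible region now rows[8,16) x cols[0,16) = 8x16
Op 2 fold_right: fold axis v@8; visible region now rows[8,16) x cols[8,16) = 8x8
Op 3 fold_right: fold axis v@12; visible region now rows[8,16) x cols[12,16) = 8x4
Op 4 cut(7, 3): punch at orig (15,15); cuts so far [(15, 15)]; region rows[8,16) x cols[12,16) = 8x4
Op 5 cut(0, 0): punch at orig (8,12); cuts so far [(8, 12), (15, 15)]; region rows[8,16) x cols[12,16) = 8x4
Unfold 1 (reflect across v@12): 4 holes -> [(8, 11), (8, 12), (15, 8), (15, 15)]
Unfold 2 (reflect across v@8): 8 holes -> [(8, 3), (8, 4), (8, 11), (8, 12), (15, 0), (15, 7), (15, 8), (15, 15)]
Unfold 3 (reflect across h@8): 16 holes -> [(0, 0), (0, 7), (0, 8), (0, 15), (7, 3), (7, 4), (7, 11), (7, 12), (8, 3), (8, 4), (8, 11), (8, 12), (15, 0), (15, 7), (15, 8), (15, 15)]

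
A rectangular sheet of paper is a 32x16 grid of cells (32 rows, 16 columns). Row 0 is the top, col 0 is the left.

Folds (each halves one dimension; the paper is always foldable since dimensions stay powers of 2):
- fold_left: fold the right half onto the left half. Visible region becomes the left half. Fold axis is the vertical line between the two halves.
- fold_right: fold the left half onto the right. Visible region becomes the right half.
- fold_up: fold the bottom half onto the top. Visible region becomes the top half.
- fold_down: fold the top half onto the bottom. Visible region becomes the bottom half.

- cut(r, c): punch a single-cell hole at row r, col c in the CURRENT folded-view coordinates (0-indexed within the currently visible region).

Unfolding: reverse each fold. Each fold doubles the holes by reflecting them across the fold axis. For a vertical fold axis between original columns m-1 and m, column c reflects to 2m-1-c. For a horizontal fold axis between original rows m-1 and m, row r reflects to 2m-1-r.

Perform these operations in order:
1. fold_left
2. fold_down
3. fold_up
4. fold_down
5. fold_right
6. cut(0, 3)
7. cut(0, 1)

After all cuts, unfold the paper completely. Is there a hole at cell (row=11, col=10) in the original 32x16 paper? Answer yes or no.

Answer: yes

Derivation:
Op 1 fold_left: fold axis v@8; visible region now rows[0,32) x cols[0,8) = 32x8
Op 2 fold_down: fold axis h@16; visible region now rows[16,32) x cols[0,8) = 16x8
Op 3 fold_up: fold axis h@24; visible region now rows[16,24) x cols[0,8) = 8x8
Op 4 fold_down: fold axis h@20; visible region now rows[20,24) x cols[0,8) = 4x8
Op 5 fold_right: fold axis v@4; visible region now rows[20,24) x cols[4,8) = 4x4
Op 6 cut(0, 3): punch at orig (20,7); cuts so far [(20, 7)]; region rows[20,24) x cols[4,8) = 4x4
Op 7 cut(0, 1): punch at orig (20,5); cuts so far [(20, 5), (20, 7)]; region rows[20,24) x cols[4,8) = 4x4
Unfold 1 (reflect across v@4): 4 holes -> [(20, 0), (20, 2), (20, 5), (20, 7)]
Unfold 2 (reflect across h@20): 8 holes -> [(19, 0), (19, 2), (19, 5), (19, 7), (20, 0), (20, 2), (20, 5), (20, 7)]
Unfold 3 (reflect across h@24): 16 holes -> [(19, 0), (19, 2), (19, 5), (19, 7), (20, 0), (20, 2), (20, 5), (20, 7), (27, 0), (27, 2), (27, 5), (27, 7), (28, 0), (28, 2), (28, 5), (28, 7)]
Unfold 4 (reflect across h@16): 32 holes -> [(3, 0), (3, 2), (3, 5), (3, 7), (4, 0), (4, 2), (4, 5), (4, 7), (11, 0), (11, 2), (11, 5), (11, 7), (12, 0), (12, 2), (12, 5), (12, 7), (19, 0), (19, 2), (19, 5), (19, 7), (20, 0), (20, 2), (20, 5), (20, 7), (27, 0), (27, 2), (27, 5), (27, 7), (28, 0), (28, 2), (28, 5), (28, 7)]
Unfold 5 (reflect across v@8): 64 holes -> [(3, 0), (3, 2), (3, 5), (3, 7), (3, 8), (3, 10), (3, 13), (3, 15), (4, 0), (4, 2), (4, 5), (4, 7), (4, 8), (4, 10), (4, 13), (4, 15), (11, 0), (11, 2), (11, 5), (11, 7), (11, 8), (11, 10), (11, 13), (11, 15), (12, 0), (12, 2), (12, 5), (12, 7), (12, 8), (12, 10), (12, 13), (12, 15), (19, 0), (19, 2), (19, 5), (19, 7), (19, 8), (19, 10), (19, 13), (19, 15), (20, 0), (20, 2), (20, 5), (20, 7), (20, 8), (20, 10), (20, 13), (20, 15), (27, 0), (27, 2), (27, 5), (27, 7), (27, 8), (27, 10), (27, 13), (27, 15), (28, 0), (28, 2), (28, 5), (28, 7), (28, 8), (28, 10), (28, 13), (28, 15)]
Holes: [(3, 0), (3, 2), (3, 5), (3, 7), (3, 8), (3, 10), (3, 13), (3, 15), (4, 0), (4, 2), (4, 5), (4, 7), (4, 8), (4, 10), (4, 13), (4, 15), (11, 0), (11, 2), (11, 5), (11, 7), (11, 8), (11, 10), (11, 13), (11, 15), (12, 0), (12, 2), (12, 5), (12, 7), (12, 8), (12, 10), (12, 13), (12, 15), (19, 0), (19, 2), (19, 5), (19, 7), (19, 8), (19, 10), (19, 13), (19, 15), (20, 0), (20, 2), (20, 5), (20, 7), (20, 8), (20, 10), (20, 13), (20, 15), (27, 0), (27, 2), (27, 5), (27, 7), (27, 8), (27, 10), (27, 13), (27, 15), (28, 0), (28, 2), (28, 5), (28, 7), (28, 8), (28, 10), (28, 13), (28, 15)]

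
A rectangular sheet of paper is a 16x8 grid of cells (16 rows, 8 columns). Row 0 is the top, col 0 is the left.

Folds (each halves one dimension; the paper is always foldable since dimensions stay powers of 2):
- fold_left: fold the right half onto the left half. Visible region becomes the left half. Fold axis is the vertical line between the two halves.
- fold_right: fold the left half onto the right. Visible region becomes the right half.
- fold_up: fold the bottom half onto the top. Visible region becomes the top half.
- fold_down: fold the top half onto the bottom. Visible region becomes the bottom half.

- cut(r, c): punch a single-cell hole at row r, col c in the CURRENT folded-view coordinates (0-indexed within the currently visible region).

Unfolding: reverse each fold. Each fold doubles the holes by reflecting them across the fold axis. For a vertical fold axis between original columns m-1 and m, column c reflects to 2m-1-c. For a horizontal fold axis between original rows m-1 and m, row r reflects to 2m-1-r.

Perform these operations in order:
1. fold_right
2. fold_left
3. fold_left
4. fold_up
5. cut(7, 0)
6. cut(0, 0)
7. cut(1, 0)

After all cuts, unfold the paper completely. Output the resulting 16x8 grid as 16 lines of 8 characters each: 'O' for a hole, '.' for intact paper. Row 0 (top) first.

Op 1 fold_right: fold axis v@4; visible region now rows[0,16) x cols[4,8) = 16x4
Op 2 fold_left: fold axis v@6; visible region now rows[0,16) x cols[4,6) = 16x2
Op 3 fold_left: fold axis v@5; visible region now rows[0,16) x cols[4,5) = 16x1
Op 4 fold_up: fold axis h@8; visible region now rows[0,8) x cols[4,5) = 8x1
Op 5 cut(7, 0): punch at orig (7,4); cuts so far [(7, 4)]; region rows[0,8) x cols[4,5) = 8x1
Op 6 cut(0, 0): punch at orig (0,4); cuts so far [(0, 4), (7, 4)]; region rows[0,8) x cols[4,5) = 8x1
Op 7 cut(1, 0): punch at orig (1,4); cuts so far [(0, 4), (1, 4), (7, 4)]; region rows[0,8) x cols[4,5) = 8x1
Unfold 1 (reflect across h@8): 6 holes -> [(0, 4), (1, 4), (7, 4), (8, 4), (14, 4), (15, 4)]
Unfold 2 (reflect across v@5): 12 holes -> [(0, 4), (0, 5), (1, 4), (1, 5), (7, 4), (7, 5), (8, 4), (8, 5), (14, 4), (14, 5), (15, 4), (15, 5)]
Unfold 3 (reflect across v@6): 24 holes -> [(0, 4), (0, 5), (0, 6), (0, 7), (1, 4), (1, 5), (1, 6), (1, 7), (7, 4), (7, 5), (7, 6), (7, 7), (8, 4), (8, 5), (8, 6), (8, 7), (14, 4), (14, 5), (14, 6), (14, 7), (15, 4), (15, 5), (15, 6), (15, 7)]
Unfold 4 (reflect across v@4): 48 holes -> [(0, 0), (0, 1), (0, 2), (0, 3), (0, 4), (0, 5), (0, 6), (0, 7), (1, 0), (1, 1), (1, 2), (1, 3), (1, 4), (1, 5), (1, 6), (1, 7), (7, 0), (7, 1), (7, 2), (7, 3), (7, 4), (7, 5), (7, 6), (7, 7), (8, 0), (8, 1), (8, 2), (8, 3), (8, 4), (8, 5), (8, 6), (8, 7), (14, 0), (14, 1), (14, 2), (14, 3), (14, 4), (14, 5), (14, 6), (14, 7), (15, 0), (15, 1), (15, 2), (15, 3), (15, 4), (15, 5), (15, 6), (15, 7)]

Answer: OOOOOOOO
OOOOOOOO
........
........
........
........
........
OOOOOOOO
OOOOOOOO
........
........
........
........
........
OOOOOOOO
OOOOOOOO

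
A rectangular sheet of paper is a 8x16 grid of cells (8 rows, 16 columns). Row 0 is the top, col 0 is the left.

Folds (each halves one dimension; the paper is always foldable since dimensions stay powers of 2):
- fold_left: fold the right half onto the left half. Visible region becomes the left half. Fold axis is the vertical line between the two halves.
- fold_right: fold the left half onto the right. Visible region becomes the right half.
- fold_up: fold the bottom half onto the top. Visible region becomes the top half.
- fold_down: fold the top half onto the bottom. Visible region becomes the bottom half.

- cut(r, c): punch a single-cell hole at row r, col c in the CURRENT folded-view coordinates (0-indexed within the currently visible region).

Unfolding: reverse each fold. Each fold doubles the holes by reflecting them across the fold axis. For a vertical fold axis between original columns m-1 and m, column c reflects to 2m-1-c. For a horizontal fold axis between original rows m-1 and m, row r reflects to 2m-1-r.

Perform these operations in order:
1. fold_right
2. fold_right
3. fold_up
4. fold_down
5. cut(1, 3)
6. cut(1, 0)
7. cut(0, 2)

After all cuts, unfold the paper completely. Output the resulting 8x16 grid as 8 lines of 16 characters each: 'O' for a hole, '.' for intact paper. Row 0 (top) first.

Op 1 fold_right: fold axis v@8; visible region now rows[0,8) x cols[8,16) = 8x8
Op 2 fold_right: fold axis v@12; visible region now rows[0,8) x cols[12,16) = 8x4
Op 3 fold_up: fold axis h@4; visible region now rows[0,4) x cols[12,16) = 4x4
Op 4 fold_down: fold axis h@2; visible region now rows[2,4) x cols[12,16) = 2x4
Op 5 cut(1, 3): punch at orig (3,15); cuts so far [(3, 15)]; region rows[2,4) x cols[12,16) = 2x4
Op 6 cut(1, 0): punch at orig (3,12); cuts so far [(3, 12), (3, 15)]; region rows[2,4) x cols[12,16) = 2x4
Op 7 cut(0, 2): punch at orig (2,14); cuts so far [(2, 14), (3, 12), (3, 15)]; region rows[2,4) x cols[12,16) = 2x4
Unfold 1 (reflect across h@2): 6 holes -> [(0, 12), (0, 15), (1, 14), (2, 14), (3, 12), (3, 15)]
Unfold 2 (reflect across h@4): 12 holes -> [(0, 12), (0, 15), (1, 14), (2, 14), (3, 12), (3, 15), (4, 12), (4, 15), (5, 14), (6, 14), (7, 12), (7, 15)]
Unfold 3 (reflect across v@12): 24 holes -> [(0, 8), (0, 11), (0, 12), (0, 15), (1, 9), (1, 14), (2, 9), (2, 14), (3, 8), (3, 11), (3, 12), (3, 15), (4, 8), (4, 11), (4, 12), (4, 15), (5, 9), (5, 14), (6, 9), (6, 14), (7, 8), (7, 11), (7, 12), (7, 15)]
Unfold 4 (reflect across v@8): 48 holes -> [(0, 0), (0, 3), (0, 4), (0, 7), (0, 8), (0, 11), (0, 12), (0, 15), (1, 1), (1, 6), (1, 9), (1, 14), (2, 1), (2, 6), (2, 9), (2, 14), (3, 0), (3, 3), (3, 4), (3, 7), (3, 8), (3, 11), (3, 12), (3, 15), (4, 0), (4, 3), (4, 4), (4, 7), (4, 8), (4, 11), (4, 12), (4, 15), (5, 1), (5, 6), (5, 9), (5, 14), (6, 1), (6, 6), (6, 9), (6, 14), (7, 0), (7, 3), (7, 4), (7, 7), (7, 8), (7, 11), (7, 12), (7, 15)]

Answer: O..OO..OO..OO..O
.O....O..O....O.
.O....O..O....O.
O..OO..OO..OO..O
O..OO..OO..OO..O
.O....O..O....O.
.O....O..O....O.
O..OO..OO..OO..O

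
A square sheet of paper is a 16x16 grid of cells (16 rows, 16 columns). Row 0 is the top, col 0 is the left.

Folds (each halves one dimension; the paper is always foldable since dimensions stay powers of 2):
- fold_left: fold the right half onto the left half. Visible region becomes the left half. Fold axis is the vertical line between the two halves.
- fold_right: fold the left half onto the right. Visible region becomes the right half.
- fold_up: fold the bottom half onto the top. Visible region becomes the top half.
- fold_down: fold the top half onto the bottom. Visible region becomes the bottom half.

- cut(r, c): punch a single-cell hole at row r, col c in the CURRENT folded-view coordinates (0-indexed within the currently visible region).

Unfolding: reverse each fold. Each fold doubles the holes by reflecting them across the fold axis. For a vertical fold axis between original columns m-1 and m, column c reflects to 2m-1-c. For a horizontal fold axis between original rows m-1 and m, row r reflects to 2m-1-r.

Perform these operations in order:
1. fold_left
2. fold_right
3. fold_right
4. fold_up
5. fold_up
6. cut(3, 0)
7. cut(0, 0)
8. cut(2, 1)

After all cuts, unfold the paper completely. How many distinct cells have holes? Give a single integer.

Answer: 96

Derivation:
Op 1 fold_left: fold axis v@8; visible region now rows[0,16) x cols[0,8) = 16x8
Op 2 fold_right: fold axis v@4; visible region now rows[0,16) x cols[4,8) = 16x4
Op 3 fold_right: fold axis v@6; visible region now rows[0,16) x cols[6,8) = 16x2
Op 4 fold_up: fold axis h@8; visible region now rows[0,8) x cols[6,8) = 8x2
Op 5 fold_up: fold axis h@4; visible region now rows[0,4) x cols[6,8) = 4x2
Op 6 cut(3, 0): punch at orig (3,6); cuts so far [(3, 6)]; region rows[0,4) x cols[6,8) = 4x2
Op 7 cut(0, 0): punch at orig (0,6); cuts so far [(0, 6), (3, 6)]; region rows[0,4) x cols[6,8) = 4x2
Op 8 cut(2, 1): punch at orig (2,7); cuts so far [(0, 6), (2, 7), (3, 6)]; region rows[0,4) x cols[6,8) = 4x2
Unfold 1 (reflect across h@4): 6 holes -> [(0, 6), (2, 7), (3, 6), (4, 6), (5, 7), (7, 6)]
Unfold 2 (reflect across h@8): 12 holes -> [(0, 6), (2, 7), (3, 6), (4, 6), (5, 7), (7, 6), (8, 6), (10, 7), (11, 6), (12, 6), (13, 7), (15, 6)]
Unfold 3 (reflect across v@6): 24 holes -> [(0, 5), (0, 6), (2, 4), (2, 7), (3, 5), (3, 6), (4, 5), (4, 6), (5, 4), (5, 7), (7, 5), (7, 6), (8, 5), (8, 6), (10, 4), (10, 7), (11, 5), (11, 6), (12, 5), (12, 6), (13, 4), (13, 7), (15, 5), (15, 6)]
Unfold 4 (reflect across v@4): 48 holes -> [(0, 1), (0, 2), (0, 5), (0, 6), (2, 0), (2, 3), (2, 4), (2, 7), (3, 1), (3, 2), (3, 5), (3, 6), (4, 1), (4, 2), (4, 5), (4, 6), (5, 0), (5, 3), (5, 4), (5, 7), (7, 1), (7, 2), (7, 5), (7, 6), (8, 1), (8, 2), (8, 5), (8, 6), (10, 0), (10, 3), (10, 4), (10, 7), (11, 1), (11, 2), (11, 5), (11, 6), (12, 1), (12, 2), (12, 5), (12, 6), (13, 0), (13, 3), (13, 4), (13, 7), (15, 1), (15, 2), (15, 5), (15, 6)]
Unfold 5 (reflect across v@8): 96 holes -> [(0, 1), (0, 2), (0, 5), (0, 6), (0, 9), (0, 10), (0, 13), (0, 14), (2, 0), (2, 3), (2, 4), (2, 7), (2, 8), (2, 11), (2, 12), (2, 15), (3, 1), (3, 2), (3, 5), (3, 6), (3, 9), (3, 10), (3, 13), (3, 14), (4, 1), (4, 2), (4, 5), (4, 6), (4, 9), (4, 10), (4, 13), (4, 14), (5, 0), (5, 3), (5, 4), (5, 7), (5, 8), (5, 11), (5, 12), (5, 15), (7, 1), (7, 2), (7, 5), (7, 6), (7, 9), (7, 10), (7, 13), (7, 14), (8, 1), (8, 2), (8, 5), (8, 6), (8, 9), (8, 10), (8, 13), (8, 14), (10, 0), (10, 3), (10, 4), (10, 7), (10, 8), (10, 11), (10, 12), (10, 15), (11, 1), (11, 2), (11, 5), (11, 6), (11, 9), (11, 10), (11, 13), (11, 14), (12, 1), (12, 2), (12, 5), (12, 6), (12, 9), (12, 10), (12, 13), (12, 14), (13, 0), (13, 3), (13, 4), (13, 7), (13, 8), (13, 11), (13, 12), (13, 15), (15, 1), (15, 2), (15, 5), (15, 6), (15, 9), (15, 10), (15, 13), (15, 14)]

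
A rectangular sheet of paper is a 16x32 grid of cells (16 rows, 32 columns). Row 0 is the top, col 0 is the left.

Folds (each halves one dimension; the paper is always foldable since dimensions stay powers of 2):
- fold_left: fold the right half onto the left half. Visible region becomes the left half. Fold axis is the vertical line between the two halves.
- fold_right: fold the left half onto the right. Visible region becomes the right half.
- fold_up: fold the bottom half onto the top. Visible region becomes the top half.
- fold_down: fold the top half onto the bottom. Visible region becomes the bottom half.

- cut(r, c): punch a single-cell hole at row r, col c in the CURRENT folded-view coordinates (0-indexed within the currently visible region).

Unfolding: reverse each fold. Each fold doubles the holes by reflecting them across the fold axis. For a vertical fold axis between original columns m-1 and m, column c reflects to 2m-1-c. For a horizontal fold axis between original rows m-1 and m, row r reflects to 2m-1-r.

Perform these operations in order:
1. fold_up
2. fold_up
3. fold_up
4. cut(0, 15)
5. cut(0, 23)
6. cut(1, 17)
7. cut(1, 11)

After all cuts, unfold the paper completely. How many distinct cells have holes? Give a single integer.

Op 1 fold_up: fold axis h@8; visible region now rows[0,8) x cols[0,32) = 8x32
Op 2 fold_up: fold axis h@4; visible region now rows[0,4) x cols[0,32) = 4x32
Op 3 fold_up: fold axis h@2; visible region now rows[0,2) x cols[0,32) = 2x32
Op 4 cut(0, 15): punch at orig (0,15); cuts so far [(0, 15)]; region rows[0,2) x cols[0,32) = 2x32
Op 5 cut(0, 23): punch at orig (0,23); cuts so far [(0, 15), (0, 23)]; region rows[0,2) x cols[0,32) = 2x32
Op 6 cut(1, 17): punch at orig (1,17); cuts so far [(0, 15), (0, 23), (1, 17)]; region rows[0,2) x cols[0,32) = 2x32
Op 7 cut(1, 11): punch at orig (1,11); cuts so far [(0, 15), (0, 23), (1, 11), (1, 17)]; region rows[0,2) x cols[0,32) = 2x32
Unfold 1 (reflect across h@2): 8 holes -> [(0, 15), (0, 23), (1, 11), (1, 17), (2, 11), (2, 17), (3, 15), (3, 23)]
Unfold 2 (reflect across h@4): 16 holes -> [(0, 15), (0, 23), (1, 11), (1, 17), (2, 11), (2, 17), (3, 15), (3, 23), (4, 15), (4, 23), (5, 11), (5, 17), (6, 11), (6, 17), (7, 15), (7, 23)]
Unfold 3 (reflect across h@8): 32 holes -> [(0, 15), (0, 23), (1, 11), (1, 17), (2, 11), (2, 17), (3, 15), (3, 23), (4, 15), (4, 23), (5, 11), (5, 17), (6, 11), (6, 17), (7, 15), (7, 23), (8, 15), (8, 23), (9, 11), (9, 17), (10, 11), (10, 17), (11, 15), (11, 23), (12, 15), (12, 23), (13, 11), (13, 17), (14, 11), (14, 17), (15, 15), (15, 23)]

Answer: 32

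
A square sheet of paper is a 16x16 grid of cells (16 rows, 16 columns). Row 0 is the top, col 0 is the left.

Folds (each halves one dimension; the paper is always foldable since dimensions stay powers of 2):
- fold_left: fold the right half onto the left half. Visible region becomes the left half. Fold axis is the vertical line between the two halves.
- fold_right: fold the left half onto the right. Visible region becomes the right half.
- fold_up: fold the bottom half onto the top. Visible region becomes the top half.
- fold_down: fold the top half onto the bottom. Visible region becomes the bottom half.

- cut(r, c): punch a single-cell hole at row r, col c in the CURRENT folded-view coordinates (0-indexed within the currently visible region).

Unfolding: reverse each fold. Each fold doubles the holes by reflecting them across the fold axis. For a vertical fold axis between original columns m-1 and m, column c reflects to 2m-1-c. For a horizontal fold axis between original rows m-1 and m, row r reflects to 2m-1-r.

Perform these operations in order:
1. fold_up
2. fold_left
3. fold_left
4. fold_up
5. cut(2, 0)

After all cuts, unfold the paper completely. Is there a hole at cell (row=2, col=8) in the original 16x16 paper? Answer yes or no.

Op 1 fold_up: fold axis h@8; visible region now rows[0,8) x cols[0,16) = 8x16
Op 2 fold_left: fold axis v@8; visible region now rows[0,8) x cols[0,8) = 8x8
Op 3 fold_left: fold axis v@4; visible region now rows[0,8) x cols[0,4) = 8x4
Op 4 fold_up: fold axis h@4; visible region now rows[0,4) x cols[0,4) = 4x4
Op 5 cut(2, 0): punch at orig (2,0); cuts so far [(2, 0)]; region rows[0,4) x cols[0,4) = 4x4
Unfold 1 (reflect across h@4): 2 holes -> [(2, 0), (5, 0)]
Unfold 2 (reflect across v@4): 4 holes -> [(2, 0), (2, 7), (5, 0), (5, 7)]
Unfold 3 (reflect across v@8): 8 holes -> [(2, 0), (2, 7), (2, 8), (2, 15), (5, 0), (5, 7), (5, 8), (5, 15)]
Unfold 4 (reflect across h@8): 16 holes -> [(2, 0), (2, 7), (2, 8), (2, 15), (5, 0), (5, 7), (5, 8), (5, 15), (10, 0), (10, 7), (10, 8), (10, 15), (13, 0), (13, 7), (13, 8), (13, 15)]
Holes: [(2, 0), (2, 7), (2, 8), (2, 15), (5, 0), (5, 7), (5, 8), (5, 15), (10, 0), (10, 7), (10, 8), (10, 15), (13, 0), (13, 7), (13, 8), (13, 15)]

Answer: yes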